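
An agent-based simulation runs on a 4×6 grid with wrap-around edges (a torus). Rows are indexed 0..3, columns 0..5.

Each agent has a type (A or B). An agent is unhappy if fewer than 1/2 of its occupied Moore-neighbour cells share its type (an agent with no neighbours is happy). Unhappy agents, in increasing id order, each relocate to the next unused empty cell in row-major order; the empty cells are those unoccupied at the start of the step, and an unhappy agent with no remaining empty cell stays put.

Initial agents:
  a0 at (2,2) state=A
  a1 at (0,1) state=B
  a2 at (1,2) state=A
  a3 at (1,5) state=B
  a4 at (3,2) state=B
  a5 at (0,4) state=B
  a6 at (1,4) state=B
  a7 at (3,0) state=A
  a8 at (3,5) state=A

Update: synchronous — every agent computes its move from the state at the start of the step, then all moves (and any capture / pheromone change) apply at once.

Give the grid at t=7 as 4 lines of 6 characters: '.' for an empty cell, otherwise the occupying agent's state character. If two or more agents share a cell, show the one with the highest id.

BA..BB
.AA.BB
..A...
......

t=1: a0@(2,2):A a1@(0,0):B a2@(1,2):A a3@(1,5):B a4@(3,2):B a5@(0,4):B a6@(1,4):B a7@(3,0):A a8@(3,5):A
t=2: a0@(2,2):A a1@(0,1):B a2@(1,2):A a3@(1,5):B a4@(0,2):B a5@(0,4):B a6@(1,4):B a7@(3,0):A a8@(0,3):A
t=3: a0@(2,2):A a1@(0,0):B a2@(1,2):A a3@(1,5):B a4@(0,5):B a5@(0,4):B a6@(1,4):B a7@(1,0):A a8@(1,1):A
t=4: a0@(2,2):A a1@(0,0):B a2@(1,2):A a3@(1,5):B a4@(0,5):B a5@(0,4):B a6@(1,4):B a7@(0,1):A a8@(1,1):A
t=5: (unchanged — steady state)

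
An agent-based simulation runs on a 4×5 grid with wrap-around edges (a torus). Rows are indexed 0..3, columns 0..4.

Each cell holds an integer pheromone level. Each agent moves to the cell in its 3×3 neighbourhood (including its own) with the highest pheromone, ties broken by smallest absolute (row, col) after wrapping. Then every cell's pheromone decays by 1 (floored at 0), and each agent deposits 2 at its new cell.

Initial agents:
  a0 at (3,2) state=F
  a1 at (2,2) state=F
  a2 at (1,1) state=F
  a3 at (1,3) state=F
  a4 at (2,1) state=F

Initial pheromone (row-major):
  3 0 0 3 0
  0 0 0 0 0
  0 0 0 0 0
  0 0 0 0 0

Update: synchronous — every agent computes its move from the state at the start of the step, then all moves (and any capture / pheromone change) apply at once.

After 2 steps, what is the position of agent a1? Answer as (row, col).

(0, 0)

t=1: a0@(0,3) a1@(1,1) a2@(0,0) a3@(0,3) a4@(1,0) | pheromone: 4 0 0 6 0 / 2 2 0 0 0 / 0 0 0 0 0 / 0 0 0 0 0
t=2: a0@(0,3) a1@(0,0) a2@(0,0) a3@(0,3) a4@(0,0) | pheromone: 9 0 0 9 0 / 1 1 0 0 0 / 0 0 0 0 0 / 0 0 0 0 0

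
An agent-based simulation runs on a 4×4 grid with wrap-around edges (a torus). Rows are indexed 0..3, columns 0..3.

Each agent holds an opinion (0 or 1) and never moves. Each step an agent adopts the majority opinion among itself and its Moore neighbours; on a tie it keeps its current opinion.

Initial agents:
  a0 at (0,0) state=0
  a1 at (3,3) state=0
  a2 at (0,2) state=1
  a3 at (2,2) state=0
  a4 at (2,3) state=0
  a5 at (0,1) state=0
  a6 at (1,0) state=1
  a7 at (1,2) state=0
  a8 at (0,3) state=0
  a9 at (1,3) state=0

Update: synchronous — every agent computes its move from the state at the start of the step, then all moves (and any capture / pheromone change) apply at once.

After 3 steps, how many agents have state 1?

t=1: a0@(0,0):0 a1@(3,3):0 a2@(0,2):0 a3@(2,2):0 a4@(2,3):0 a5@(0,1):0 a6@(1,0):0 a7@(1,2):0 a8@(0,3):0 a9@(1,3):0
t=2: (unchanged — steady state)

0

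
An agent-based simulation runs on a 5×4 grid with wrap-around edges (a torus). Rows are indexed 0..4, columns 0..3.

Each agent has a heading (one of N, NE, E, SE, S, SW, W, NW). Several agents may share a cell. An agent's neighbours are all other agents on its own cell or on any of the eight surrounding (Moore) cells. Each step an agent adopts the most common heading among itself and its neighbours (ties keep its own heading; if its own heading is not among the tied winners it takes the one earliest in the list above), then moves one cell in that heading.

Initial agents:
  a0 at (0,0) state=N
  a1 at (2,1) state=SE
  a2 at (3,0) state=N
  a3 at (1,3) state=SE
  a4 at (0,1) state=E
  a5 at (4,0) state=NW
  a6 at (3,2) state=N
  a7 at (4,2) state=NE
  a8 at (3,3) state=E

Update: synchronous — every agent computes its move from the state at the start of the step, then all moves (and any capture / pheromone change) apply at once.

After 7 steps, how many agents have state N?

9

t=1: a0@(4,0):N a1@(1,1):N a2@(2,0):N a3@(2,0):SE a4@(0,2):E a5@(3,0):N a6@(2,2):N a7@(4,3):E a8@(2,3):N
t=2: a0@(3,0):N a1@(0,1):N a2@(1,0):N a3@(1,0):N a4@(0,3):E a5@(2,0):N a6@(1,2):N a7@(4,0):E a8@(1,3):N
t=3: a0@(2,0):N a1@(4,1):N a2@(0,0):N a3@(0,0):N a4@(4,3):N a5@(1,0):N a6@(0,2):N a7@(4,1):E a8@(0,3):N
t=4: a0@(1,0):N a1@(3,1):N a2@(4,0):N a3@(4,0):N a4@(3,3):N a5@(0,0):N a6@(4,2):N a7@(3,1):N a8@(4,3):N
t=5: a0@(0,0):N a1@(2,1):N a2@(3,0):N a3@(3,0):N a4@(2,3):N a5@(4,0):N a6@(3,2):N a7@(2,1):N a8@(3,3):N
t=6: a0@(4,0):N a1@(1,1):N a2@(2,0):N a3@(2,0):N a4@(1,3):N a5@(3,0):N a6@(2,2):N a7@(1,1):N a8@(2,3):N
t=7: a0@(3,0):N a1@(0,1):N a2@(1,0):N a3@(1,0):N a4@(0,3):N a5@(2,0):N a6@(1,2):N a7@(0,1):N a8@(1,3):N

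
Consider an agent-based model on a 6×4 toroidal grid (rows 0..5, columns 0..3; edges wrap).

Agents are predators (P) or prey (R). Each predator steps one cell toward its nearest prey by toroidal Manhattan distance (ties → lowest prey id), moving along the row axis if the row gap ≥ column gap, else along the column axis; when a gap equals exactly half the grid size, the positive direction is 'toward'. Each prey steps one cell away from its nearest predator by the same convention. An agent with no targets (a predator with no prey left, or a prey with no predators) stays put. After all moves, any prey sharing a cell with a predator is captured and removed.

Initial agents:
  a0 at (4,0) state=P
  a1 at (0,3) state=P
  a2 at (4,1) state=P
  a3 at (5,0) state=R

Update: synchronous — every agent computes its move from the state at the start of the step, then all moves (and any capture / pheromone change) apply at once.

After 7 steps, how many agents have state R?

t=1: a0@(5,0):P a1@(5,3):P a2@(5,1):P a3@(0,0):R
t=2: a0@(0,0):P a1@(0,3):P a2@(0,1):P a3@(1,0):R
t=3: a0@(1,0):P a1@(1,3):P a2@(1,1):P a3@(2,0):R
t=4: a0@(2,0):P a1@(2,3):P a2@(2,1):P a3@(3,0):R
t=5: a0@(3,0):P a1@(3,3):P a2@(3,1):P a3@(4,0):R
t=6: a0@(4,0):P a1@(4,3):P a2@(4,1):P a3@(5,0):R
t=7: a0@(5,0):P a1@(5,3):P a2@(5,1):P a3@(0,0):R

1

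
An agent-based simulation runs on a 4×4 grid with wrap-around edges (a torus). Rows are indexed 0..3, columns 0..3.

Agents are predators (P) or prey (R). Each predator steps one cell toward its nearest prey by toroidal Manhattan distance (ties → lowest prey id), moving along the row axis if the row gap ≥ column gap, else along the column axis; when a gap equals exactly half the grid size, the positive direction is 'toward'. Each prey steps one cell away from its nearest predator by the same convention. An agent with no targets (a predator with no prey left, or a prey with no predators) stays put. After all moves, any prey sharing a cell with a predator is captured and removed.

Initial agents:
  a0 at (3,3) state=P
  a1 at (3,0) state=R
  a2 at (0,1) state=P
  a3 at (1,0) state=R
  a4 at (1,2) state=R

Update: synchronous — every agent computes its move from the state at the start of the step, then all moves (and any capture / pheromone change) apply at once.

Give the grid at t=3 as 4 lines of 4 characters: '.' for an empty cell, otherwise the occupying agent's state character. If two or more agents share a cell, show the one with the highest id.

R.R.
PP..
....
....

t=1: a0@(3,0):P a2@(3,1):P a3@(2,0):R a4@(2,2):R
t=2: a0@(2,0):P a2@(2,1):P a3@(1,0):R a4@(1,2):R
t=3: a0@(1,0):P a2@(1,1):P a3@(0,0):R a4@(0,2):R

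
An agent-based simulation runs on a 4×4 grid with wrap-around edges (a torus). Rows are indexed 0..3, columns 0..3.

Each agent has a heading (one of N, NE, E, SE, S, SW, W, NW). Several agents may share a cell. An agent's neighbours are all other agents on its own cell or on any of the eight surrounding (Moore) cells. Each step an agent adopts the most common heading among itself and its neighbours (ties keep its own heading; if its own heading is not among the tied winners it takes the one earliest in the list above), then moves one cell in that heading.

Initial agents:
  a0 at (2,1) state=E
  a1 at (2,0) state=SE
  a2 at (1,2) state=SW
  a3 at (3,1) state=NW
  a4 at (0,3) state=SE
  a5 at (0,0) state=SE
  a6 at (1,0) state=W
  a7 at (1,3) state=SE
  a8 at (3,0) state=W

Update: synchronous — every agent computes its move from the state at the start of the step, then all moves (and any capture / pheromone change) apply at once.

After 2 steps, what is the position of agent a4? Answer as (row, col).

t=1: a0@(2,0):W a1@(3,1):SE a2@(2,3):SE a3@(0,2):SE a4@(1,0):SE a5@(1,1):SE a6@(2,1):SE a7@(2,0):SE a8@(0,1):SE
t=2: a0@(3,1):SE a1@(0,2):SE a2@(3,0):SE a3@(1,3):SE a4@(2,1):SE a5@(2,2):SE a6@(3,2):SE a7@(3,1):SE a8@(1,2):SE

(2, 1)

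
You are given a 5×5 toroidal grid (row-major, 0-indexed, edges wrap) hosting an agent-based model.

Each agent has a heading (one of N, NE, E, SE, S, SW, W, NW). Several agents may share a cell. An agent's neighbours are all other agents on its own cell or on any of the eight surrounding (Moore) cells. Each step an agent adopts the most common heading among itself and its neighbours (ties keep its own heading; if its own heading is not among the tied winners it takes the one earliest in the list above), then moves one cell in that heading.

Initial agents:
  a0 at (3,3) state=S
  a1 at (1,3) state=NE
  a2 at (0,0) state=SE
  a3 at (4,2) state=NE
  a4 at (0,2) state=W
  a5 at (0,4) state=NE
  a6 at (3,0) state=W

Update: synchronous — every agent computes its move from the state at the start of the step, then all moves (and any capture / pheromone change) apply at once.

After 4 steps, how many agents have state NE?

6

t=1: a0@(4,3):S a1@(0,4):NE a2@(1,1):SE a3@(3,3):NE a4@(4,3):NE a5@(4,0):NE a6@(3,4):W
t=2: a0@(3,4):NE a1@(4,0):NE a2@(2,2):SE a3@(2,4):NE a4@(3,4):NE a5@(3,1):NE a6@(2,0):NE
t=3: a0@(2,0):NE a1@(3,1):NE a2@(3,3):SE a3@(1,0):NE a4@(2,0):NE a5@(2,2):NE a6@(1,1):NE
t=4: a0@(1,1):NE a1@(2,2):NE a2@(4,4):SE a3@(0,1):NE a4@(1,1):NE a5@(1,3):NE a6@(0,2):NE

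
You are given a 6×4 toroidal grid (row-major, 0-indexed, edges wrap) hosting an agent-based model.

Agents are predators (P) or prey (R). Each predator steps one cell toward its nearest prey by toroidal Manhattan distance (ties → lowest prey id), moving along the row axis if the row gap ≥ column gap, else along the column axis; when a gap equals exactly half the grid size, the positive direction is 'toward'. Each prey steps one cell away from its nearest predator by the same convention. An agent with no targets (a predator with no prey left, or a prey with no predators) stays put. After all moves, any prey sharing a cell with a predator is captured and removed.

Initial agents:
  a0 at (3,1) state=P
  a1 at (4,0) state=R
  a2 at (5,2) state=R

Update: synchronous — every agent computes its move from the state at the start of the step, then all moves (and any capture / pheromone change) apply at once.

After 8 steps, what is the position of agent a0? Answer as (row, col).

t=1: a0@(4,1):P a1@(5,0):R a2@(0,2):R
t=2: a0@(5,1):P a1@(0,0):R a2@(1,2):R
t=3: a0@(0,1):P a1@(1,0):R a2@(2,2):R
t=4: a0@(1,1):P a1@(2,0):R a2@(3,2):R
t=5: a0@(2,1):P a1@(3,0):R a2@(4,2):R
t=6: a0@(3,1):P a1@(4,0):R a2@(5,2):R
t=7: a0@(4,1):P a1@(5,0):R a2@(0,2):R
t=8: a0@(5,1):P a1@(0,0):R a2@(1,2):R

(5, 1)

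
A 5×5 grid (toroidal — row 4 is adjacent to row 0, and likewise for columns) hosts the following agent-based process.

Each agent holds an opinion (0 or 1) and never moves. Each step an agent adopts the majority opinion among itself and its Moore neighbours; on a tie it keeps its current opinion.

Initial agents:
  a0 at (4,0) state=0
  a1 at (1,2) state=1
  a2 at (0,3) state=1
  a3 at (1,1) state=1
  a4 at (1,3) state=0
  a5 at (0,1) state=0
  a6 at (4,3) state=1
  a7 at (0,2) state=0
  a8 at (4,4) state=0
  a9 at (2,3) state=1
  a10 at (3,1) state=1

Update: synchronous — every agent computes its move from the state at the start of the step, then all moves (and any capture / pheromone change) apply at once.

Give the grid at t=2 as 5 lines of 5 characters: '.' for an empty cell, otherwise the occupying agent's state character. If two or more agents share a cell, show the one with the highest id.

t=1: a0@(4,0):0 a1@(1,2):1 a2@(0,3):1 a3@(1,1):1 a4@(1,3):1 a5@(0,1):0 a6@(4,3):1 a7@(0,2):1 a8@(4,4):0 a9@(2,3):1 a10@(3,1):1
t=2: a0@(4,0):0 a1@(1,2):1 a2@(0,3):1 a3@(1,1):1 a4@(1,3):1 a5@(0,1):1 a6@(4,3):1 a7@(0,2):1 a8@(4,4):0 a9@(2,3):1 a10@(3,1):1

.111.
.111.
...1.
.1...
0..10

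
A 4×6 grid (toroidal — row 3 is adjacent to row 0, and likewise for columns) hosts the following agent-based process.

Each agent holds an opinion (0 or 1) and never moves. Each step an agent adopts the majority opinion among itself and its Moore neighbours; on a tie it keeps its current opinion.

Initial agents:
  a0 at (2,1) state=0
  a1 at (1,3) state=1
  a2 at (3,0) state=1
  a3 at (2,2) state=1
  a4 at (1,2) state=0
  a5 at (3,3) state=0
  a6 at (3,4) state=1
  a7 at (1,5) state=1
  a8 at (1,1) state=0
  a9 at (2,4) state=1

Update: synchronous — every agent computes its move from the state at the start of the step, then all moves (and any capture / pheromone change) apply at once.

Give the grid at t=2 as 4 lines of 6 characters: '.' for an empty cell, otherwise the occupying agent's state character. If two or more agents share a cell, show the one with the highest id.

......
.001.1
.00.1.
1..11.

t=1: a0@(2,1):0 a1@(1,3):1 a2@(3,0):1 a3@(2,2):0 a4@(1,2):0 a5@(3,3):1 a6@(3,4):1 a7@(1,5):1 a8@(1,1):0 a9@(2,4):1
t=2: (unchanged — steady state)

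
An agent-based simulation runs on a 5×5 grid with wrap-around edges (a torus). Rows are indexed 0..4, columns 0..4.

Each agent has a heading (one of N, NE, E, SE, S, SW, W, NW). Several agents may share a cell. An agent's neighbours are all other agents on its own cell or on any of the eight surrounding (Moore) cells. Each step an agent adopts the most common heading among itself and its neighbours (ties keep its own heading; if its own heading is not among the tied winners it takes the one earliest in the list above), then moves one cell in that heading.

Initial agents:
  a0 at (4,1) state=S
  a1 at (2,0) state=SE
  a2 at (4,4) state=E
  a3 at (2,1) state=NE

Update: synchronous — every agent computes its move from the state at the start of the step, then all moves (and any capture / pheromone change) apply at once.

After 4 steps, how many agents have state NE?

t=1: a0@(0,1):S a1@(3,1):SE a2@(4,0):E a3@(1,2):NE
t=2: a0@(1,1):S a1@(4,2):SE a2@(4,1):E a3@(0,3):NE
t=3: a0@(2,1):S a1@(0,3):SE a2@(4,2):E a3@(4,4):NE
t=4: a0@(3,1):S a1@(1,4):SE a2@(4,3):E a3@(3,0):NE

1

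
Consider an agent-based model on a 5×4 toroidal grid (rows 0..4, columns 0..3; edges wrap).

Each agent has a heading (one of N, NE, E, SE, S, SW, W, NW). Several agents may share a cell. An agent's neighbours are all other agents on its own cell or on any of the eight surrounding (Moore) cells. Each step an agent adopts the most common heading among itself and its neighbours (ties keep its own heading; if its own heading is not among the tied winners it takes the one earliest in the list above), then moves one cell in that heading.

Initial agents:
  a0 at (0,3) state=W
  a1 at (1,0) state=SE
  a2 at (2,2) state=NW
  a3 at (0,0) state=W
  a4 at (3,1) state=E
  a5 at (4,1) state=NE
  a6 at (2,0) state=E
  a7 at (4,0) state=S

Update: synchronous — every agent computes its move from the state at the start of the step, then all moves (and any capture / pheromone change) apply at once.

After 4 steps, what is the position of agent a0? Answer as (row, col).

t=1: a0@(0,2):W a1@(1,3):W a2@(1,1):NW a3@(0,3):W a4@(3,2):E a5@(3,2):NE a6@(2,1):E a7@(4,3):W
t=2: a0@(0,1):W a1@(1,2):W a2@(0,0):NW a3@(0,2):W a4@(3,3):E a5@(3,3):E a6@(2,2):E a7@(4,2):W
t=3: a0@(0,0):W a1@(1,1):W a2@(4,3):NW a3@(0,1):W a4@(3,0):E a5@(3,0):E a6@(2,3):E a7@(4,1):W
t=4: a0@(0,3):W a1@(1,0):W a2@(4,0):E a3@(0,0):W a4@(3,1):E a5@(3,1):E a6@(2,0):E a7@(4,0):W

(0, 3)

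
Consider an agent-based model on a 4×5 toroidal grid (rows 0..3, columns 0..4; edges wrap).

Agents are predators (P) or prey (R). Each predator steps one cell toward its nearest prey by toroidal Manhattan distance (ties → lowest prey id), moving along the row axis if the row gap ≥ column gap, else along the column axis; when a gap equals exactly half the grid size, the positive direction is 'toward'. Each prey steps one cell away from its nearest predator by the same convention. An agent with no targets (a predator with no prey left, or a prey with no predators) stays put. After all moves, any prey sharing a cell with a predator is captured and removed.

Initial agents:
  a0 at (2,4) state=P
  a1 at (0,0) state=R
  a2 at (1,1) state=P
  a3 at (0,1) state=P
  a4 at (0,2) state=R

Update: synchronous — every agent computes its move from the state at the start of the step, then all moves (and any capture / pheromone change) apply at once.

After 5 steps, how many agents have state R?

t=1: a0@(3,4):P a1@(0,4):R a2@(0,1):P a3@(0,0):P a4@(0,3):R
t=2: a0@(0,4):P a1@(1,4):R a2@(0,0):P a3@(0,4):P a4@(1,3):R
t=3: a0@(1,4):P a1@(2,4):R a2@(1,0):P a3@(1,4):P a4@(2,3):R
t=4: a0@(2,4):P a1@(3,4):R a2@(2,0):P a3@(2,4):P a4@(3,3):R
t=5: a0@(3,4):P a1@(0,4):R a2@(3,0):P a3@(3,4):P a4@(0,3):R

2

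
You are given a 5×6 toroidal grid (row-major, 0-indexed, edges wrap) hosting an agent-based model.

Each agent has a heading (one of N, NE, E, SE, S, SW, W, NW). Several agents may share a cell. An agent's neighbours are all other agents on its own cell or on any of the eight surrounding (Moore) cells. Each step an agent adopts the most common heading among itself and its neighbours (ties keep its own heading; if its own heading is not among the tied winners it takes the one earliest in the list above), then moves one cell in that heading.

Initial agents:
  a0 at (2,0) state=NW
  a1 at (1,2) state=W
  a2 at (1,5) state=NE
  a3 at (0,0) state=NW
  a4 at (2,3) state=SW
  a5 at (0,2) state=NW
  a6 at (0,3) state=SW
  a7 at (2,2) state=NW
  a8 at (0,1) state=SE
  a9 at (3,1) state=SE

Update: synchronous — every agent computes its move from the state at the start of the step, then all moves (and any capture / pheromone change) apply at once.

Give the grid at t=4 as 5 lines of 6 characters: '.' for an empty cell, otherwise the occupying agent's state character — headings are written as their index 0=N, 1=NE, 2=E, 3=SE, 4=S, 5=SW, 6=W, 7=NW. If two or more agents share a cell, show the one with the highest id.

t=1: a0@(1,5):NW a1@(2,1):SW a2@(0,4):NW a3@(4,5):NW a4@(3,2):SW a5@(4,1):NW a6@(1,2):SW a7@(1,1):NW a8@(4,0):NW a9@(2,0):NW
t=2: a0@(0,4):NW a1@(3,0):SW a2@(4,3):NW a3@(3,4):NW a4@(4,1):SW a5@(3,0):NW a6@(2,1):SW a7@(0,0):NW a8@(3,5):NW a9@(1,5):NW
t=3: a0@(4,3):NW a1@(4,5):SW a2@(3,2):NW a3@(2,3):NW a4@(0,0):SW a5@(4,5):SW a6@(3,0):SW a7@(4,5):NW a8@(2,4):NW a9@(0,4):NW
t=4: a0@(3,2):NW a1@(0,4):SW a2@(2,1):NW a3@(1,2):NW a4@(1,5):SW a5@(0,4):SW a6@(4,5):SW a7@(0,4):SW a8@(1,3):NW a9@(4,3):NW

....5.
..77.5
.7....
..7...
...7.5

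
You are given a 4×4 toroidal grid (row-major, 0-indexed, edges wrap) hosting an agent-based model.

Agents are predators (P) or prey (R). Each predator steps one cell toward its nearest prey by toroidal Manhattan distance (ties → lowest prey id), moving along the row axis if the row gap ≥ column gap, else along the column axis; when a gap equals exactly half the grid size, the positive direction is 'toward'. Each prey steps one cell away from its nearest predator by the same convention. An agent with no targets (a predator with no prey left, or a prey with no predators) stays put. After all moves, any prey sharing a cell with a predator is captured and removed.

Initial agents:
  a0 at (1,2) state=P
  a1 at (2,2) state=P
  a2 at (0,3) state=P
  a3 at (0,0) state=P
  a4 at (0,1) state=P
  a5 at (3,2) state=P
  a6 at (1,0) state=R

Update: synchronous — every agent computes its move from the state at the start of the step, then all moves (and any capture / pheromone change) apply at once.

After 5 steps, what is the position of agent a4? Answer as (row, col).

t=1: a0@(1,3):P a1@(2,3):P a2@(1,3):P a3@(1,0):P a4@(1,1):P a5@(0,2):P a6@(2,0):R
t=2: a0@(2,3):P a1@(2,0):P a2@(2,3):P a3@(2,0):P a4@(2,1):P a5@(1,2):P
t=3: (unchanged — steady state)

(2, 1)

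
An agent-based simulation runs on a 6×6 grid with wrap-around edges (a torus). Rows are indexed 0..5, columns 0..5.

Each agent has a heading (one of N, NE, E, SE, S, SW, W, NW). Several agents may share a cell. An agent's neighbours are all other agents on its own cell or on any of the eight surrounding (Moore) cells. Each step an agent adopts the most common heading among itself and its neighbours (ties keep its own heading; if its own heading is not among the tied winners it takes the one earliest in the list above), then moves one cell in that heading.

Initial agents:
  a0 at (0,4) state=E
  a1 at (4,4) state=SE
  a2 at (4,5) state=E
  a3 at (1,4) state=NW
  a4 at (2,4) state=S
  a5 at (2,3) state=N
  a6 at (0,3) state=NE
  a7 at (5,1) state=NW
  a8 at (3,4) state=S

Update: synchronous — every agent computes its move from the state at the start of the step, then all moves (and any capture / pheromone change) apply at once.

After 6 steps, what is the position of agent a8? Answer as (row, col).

t=1: a0@(0,5):E a1@(5,5):SE a2@(4,0):E a3@(0,3):NW a4@(3,4):S a5@(3,3):S a6@(5,4):NE a7@(4,0):NW a8@(4,4):S
t=2: a0@(0,0):E a1@(5,0):E a2@(4,1):E a3@(5,2):NW a4@(4,4):S a5@(4,3):S a6@(4,5):NE a7@(3,5):NW a8@(5,4):S
t=3: a0@(0,1):E a1@(5,1):E a2@(4,2):E a3@(4,1):NW a4@(5,4):S a5@(5,3):S a6@(5,5):S a7@(2,4):NW a8@(0,4):S
t=4: a0@(0,2):E a1@(5,2):E a2@(4,3):E a3@(4,2):E a4@(0,4):S a5@(0,3):S a6@(0,5):S a7@(1,3):NW a8@(1,4):S
t=5: a0@(0,3):E a1@(5,3):E a2@(4,4):E a3@(4,3):E a4@(1,4):S a5@(1,3):S a6@(1,5):S a7@(2,3):S a8@(2,4):S
t=6: a0@(0,4):E a1@(5,4):E a2@(4,5):E a3@(4,4):E a4@(2,4):S a5@(2,3):S a6@(2,5):S a7@(3,3):S a8@(3,4):S

(3, 4)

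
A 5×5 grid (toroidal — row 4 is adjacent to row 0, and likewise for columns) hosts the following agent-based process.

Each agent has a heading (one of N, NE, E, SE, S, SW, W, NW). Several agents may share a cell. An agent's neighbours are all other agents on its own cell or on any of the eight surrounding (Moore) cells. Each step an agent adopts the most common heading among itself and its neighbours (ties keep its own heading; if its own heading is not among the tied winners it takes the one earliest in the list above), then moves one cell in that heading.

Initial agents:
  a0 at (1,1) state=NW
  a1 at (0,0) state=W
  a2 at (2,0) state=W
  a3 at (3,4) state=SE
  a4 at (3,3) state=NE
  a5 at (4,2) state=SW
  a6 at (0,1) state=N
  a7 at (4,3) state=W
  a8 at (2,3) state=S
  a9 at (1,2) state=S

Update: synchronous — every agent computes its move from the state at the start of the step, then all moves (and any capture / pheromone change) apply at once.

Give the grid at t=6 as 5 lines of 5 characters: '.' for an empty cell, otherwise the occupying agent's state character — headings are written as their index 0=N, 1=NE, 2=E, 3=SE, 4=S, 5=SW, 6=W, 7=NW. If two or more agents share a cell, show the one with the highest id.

.6..6
6....
....6
..66.
..6..

t=1: a0@(1,0):W a1@(0,4):W a2@(2,4):W a3@(3,3):W a4@(2,4):NE a5@(0,1):SW a6@(4,1):N a7@(4,2):W a8@(3,3):S a9@(2,2):S
t=2: a0@(1,4):W a1@(0,3):W a2@(2,3):W a3@(3,2):W a4@(2,3):W a5@(0,0):W a6@(3,1):N a7@(4,1):W a8@(3,2):W a9@(3,2):S
t=3: a0@(1,3):W a1@(0,2):W a2@(2,2):W a3@(3,1):W a4@(2,2):W a5@(0,4):W a6@(3,0):W a7@(4,0):W a8@(3,1):W a9@(3,1):W
t=4: a0@(1,2):W a1@(0,1):W a2@(2,1):W a3@(3,0):W a4@(2,1):W a5@(0,3):W a6@(3,4):W a7@(4,4):W a8@(3,0):W a9@(3,0):W
t=5: a0@(1,1):W a1@(0,0):W a2@(2,0):W a3@(3,4):W a4@(2,0):W a5@(0,2):W a6@(3,3):W a7@(4,3):W a8@(3,4):W a9@(3,4):W
t=6: a0@(1,0):W a1@(0,4):W a2@(2,4):W a3@(3,3):W a4@(2,4):W a5@(0,1):W a6@(3,2):W a7@(4,2):W a8@(3,3):W a9@(3,3):W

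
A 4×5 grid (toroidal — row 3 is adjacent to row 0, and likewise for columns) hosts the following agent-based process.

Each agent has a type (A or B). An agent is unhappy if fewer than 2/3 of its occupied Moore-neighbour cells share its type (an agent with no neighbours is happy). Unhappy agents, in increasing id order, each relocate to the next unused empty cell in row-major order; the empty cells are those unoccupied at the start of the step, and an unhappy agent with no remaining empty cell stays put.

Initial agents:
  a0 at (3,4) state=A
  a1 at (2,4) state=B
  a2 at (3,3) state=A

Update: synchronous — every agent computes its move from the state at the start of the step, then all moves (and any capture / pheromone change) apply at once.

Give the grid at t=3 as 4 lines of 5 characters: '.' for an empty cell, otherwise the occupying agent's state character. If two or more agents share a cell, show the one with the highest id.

ABA..
.....
.....
.....

t=1: a0@(0,0):A a1@(0,1):B a2@(0,2):A
t=2: a0@(0,3):A a1@(0,4):B a2@(1,0):A
t=3: a0@(0,0):A a1@(0,1):B a2@(0,2):A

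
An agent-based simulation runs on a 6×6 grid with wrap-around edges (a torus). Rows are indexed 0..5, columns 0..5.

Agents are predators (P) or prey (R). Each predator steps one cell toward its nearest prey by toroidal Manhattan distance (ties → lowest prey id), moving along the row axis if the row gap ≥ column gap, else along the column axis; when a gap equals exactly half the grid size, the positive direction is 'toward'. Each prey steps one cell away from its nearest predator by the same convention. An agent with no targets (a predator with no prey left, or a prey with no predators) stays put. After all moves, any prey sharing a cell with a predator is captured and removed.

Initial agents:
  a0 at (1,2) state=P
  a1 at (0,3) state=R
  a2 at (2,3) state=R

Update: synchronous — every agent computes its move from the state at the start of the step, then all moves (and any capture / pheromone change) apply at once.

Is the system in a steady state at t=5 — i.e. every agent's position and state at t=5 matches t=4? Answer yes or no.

no

t=1: a0@(0,2):P a1@(5,3):R a2@(3,3):R
t=2: a0@(5,2):P a1@(4,3):R a2@(2,3):R
t=3: a0@(4,2):P a1@(3,3):R a2@(1,3):R
t=4: a0@(3,2):P a1@(2,3):R a2@(0,3):R
t=5: a0@(2,2):P a1@(1,3):R a2@(5,3):R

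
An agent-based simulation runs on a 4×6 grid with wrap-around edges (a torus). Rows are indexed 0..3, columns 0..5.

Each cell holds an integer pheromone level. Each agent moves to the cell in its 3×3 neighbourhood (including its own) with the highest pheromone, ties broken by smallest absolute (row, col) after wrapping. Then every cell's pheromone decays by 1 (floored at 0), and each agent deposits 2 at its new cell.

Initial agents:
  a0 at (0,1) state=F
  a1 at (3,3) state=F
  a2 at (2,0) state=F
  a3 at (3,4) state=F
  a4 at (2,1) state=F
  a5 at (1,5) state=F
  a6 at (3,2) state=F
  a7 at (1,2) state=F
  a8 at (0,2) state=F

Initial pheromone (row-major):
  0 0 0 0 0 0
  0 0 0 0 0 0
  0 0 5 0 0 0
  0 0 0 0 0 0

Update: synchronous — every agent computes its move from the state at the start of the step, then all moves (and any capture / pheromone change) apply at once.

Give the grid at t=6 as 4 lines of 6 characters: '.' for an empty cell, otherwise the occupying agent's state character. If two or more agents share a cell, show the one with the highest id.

F..F..
......
..F...
......

t=1: a0@(0,0) a1@(2,2) a2@(1,0) a3@(0,3) a4@(2,2) a5@(0,0) a6@(2,2) a7@(2,2) a8@(0,1) | pheromone: 4 2 0 2 0 0 / 2 0 0 0 0 0 / 0 0 12 0 0 0 / 0 0 0 0 0 0
t=2: a0@(0,0) a1@(2,2) a2@(0,0) a3@(0,3) a4@(2,2) a5@(0,0) a6@(2,2) a7@(2,2) a8@(0,0) | pheromone: 11 1 0 3 0 0 / 1 0 0 0 0 0 / 0 0 19 0 0 0 / 0 0 0 0 0 0
t=3: a0@(0,0) a1@(2,2) a2@(0,0) a3@(0,3) a4@(2,2) a5@(0,0) a6@(2,2) a7@(2,2) a8@(0,0) | pheromone: 18 0 0 4 0 0 / 0 0 0 0 0 0 / 0 0 26 0 0 0 / 0 0 0 0 0 0
t=4: a0@(0,0) a1@(2,2) a2@(0,0) a3@(0,3) a4@(2,2) a5@(0,0) a6@(2,2) a7@(2,2) a8@(0,0) | pheromone: 25 0 0 5 0 0 / 0 0 0 0 0 0 / 0 0 33 0 0 0 / 0 0 0 0 0 0
t=5: a0@(0,0) a1@(2,2) a2@(0,0) a3@(0,3) a4@(2,2) a5@(0,0) a6@(2,2) a7@(2,2) a8@(0,0) | pheromone: 32 0 0 6 0 0 / 0 0 0 0 0 0 / 0 0 40 0 0 0 / 0 0 0 0 0 0
t=6: a0@(0,0) a1@(2,2) a2@(0,0) a3@(0,3) a4@(2,2) a5@(0,0) a6@(2,2) a7@(2,2) a8@(0,0) | pheromone: 39 0 0 7 0 0 / 0 0 0 0 0 0 / 0 0 47 0 0 0 / 0 0 0 0 0 0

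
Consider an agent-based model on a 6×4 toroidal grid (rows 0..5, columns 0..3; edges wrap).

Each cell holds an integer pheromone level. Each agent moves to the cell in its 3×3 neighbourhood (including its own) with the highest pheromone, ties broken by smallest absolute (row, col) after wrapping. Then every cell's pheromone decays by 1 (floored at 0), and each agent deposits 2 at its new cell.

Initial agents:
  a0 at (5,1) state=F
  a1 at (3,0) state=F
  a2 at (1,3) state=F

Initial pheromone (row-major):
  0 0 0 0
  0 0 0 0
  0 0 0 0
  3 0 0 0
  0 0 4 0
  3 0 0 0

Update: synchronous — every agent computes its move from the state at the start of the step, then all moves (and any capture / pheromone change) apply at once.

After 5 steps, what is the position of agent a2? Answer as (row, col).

t=1: a0@(4,2) a1@(3,0) a2@(0,0) | pheromone: 2 0 0 0 / 0 0 0 0 / 0 0 0 0 / 4 0 0 0 / 0 0 5 0 / 2 0 0 0
t=2: a0@(4,2) a1@(3,0) a2@(0,0) | pheromone: 3 0 0 0 / 0 0 0 0 / 0 0 0 0 / 5 0 0 0 / 0 0 6 0 / 1 0 0 0
t=3: a0@(4,2) a1@(3,0) a2@(0,0) | pheromone: 4 0 0 0 / 0 0 0 0 / 0 0 0 0 / 6 0 0 0 / 0 0 7 0 / 0 0 0 0
t=4: a0@(4,2) a1@(3,0) a2@(0,0) | pheromone: 5 0 0 0 / 0 0 0 0 / 0 0 0 0 / 7 0 0 0 / 0 0 8 0 / 0 0 0 0
t=5: a0@(4,2) a1@(3,0) a2@(0,0) | pheromone: 6 0 0 0 / 0 0 0 0 / 0 0 0 0 / 8 0 0 0 / 0 0 9 0 / 0 0 0 0

(0, 0)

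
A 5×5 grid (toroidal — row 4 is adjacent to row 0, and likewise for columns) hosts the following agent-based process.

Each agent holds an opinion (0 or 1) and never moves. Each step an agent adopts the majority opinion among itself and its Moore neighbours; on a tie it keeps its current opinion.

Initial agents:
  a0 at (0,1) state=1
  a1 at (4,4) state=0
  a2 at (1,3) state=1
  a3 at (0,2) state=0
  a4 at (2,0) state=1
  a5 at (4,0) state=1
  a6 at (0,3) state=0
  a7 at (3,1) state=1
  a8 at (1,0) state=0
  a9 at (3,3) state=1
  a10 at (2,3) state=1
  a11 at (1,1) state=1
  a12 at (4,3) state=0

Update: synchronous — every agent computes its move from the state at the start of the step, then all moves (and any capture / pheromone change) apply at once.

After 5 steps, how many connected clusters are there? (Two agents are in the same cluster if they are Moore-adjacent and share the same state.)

t=1: a0@(0,1):1 a1@(4,4):0 a2@(1,3):1 a3@(0,2):0 a4@(2,0):1 a5@(4,0):1 a6@(0,3):0 a7@(3,1):1 a8@(1,0):1 a9@(3,3):1 a10@(2,3):1 a11@(1,1):1 a12@(4,3):0
t=2: (unchanged — steady state)

3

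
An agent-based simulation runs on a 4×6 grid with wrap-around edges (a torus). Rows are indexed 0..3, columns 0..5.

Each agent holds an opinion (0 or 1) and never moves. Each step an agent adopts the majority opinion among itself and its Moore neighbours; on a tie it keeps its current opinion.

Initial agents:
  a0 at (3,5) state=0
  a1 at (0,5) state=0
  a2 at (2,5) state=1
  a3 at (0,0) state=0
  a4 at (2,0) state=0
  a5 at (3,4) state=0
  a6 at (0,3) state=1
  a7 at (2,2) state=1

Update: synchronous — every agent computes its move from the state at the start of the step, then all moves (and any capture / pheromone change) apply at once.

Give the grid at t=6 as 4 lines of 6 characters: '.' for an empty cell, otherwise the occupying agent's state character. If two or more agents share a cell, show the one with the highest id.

t=1: a0@(3,5):0 a1@(0,5):0 a2@(2,5):0 a3@(0,0):0 a4@(2,0):0 a5@(3,4):0 a6@(0,3):1 a7@(2,2):1
t=2: (unchanged — steady state)

0..1.0
......
0.1..0
....00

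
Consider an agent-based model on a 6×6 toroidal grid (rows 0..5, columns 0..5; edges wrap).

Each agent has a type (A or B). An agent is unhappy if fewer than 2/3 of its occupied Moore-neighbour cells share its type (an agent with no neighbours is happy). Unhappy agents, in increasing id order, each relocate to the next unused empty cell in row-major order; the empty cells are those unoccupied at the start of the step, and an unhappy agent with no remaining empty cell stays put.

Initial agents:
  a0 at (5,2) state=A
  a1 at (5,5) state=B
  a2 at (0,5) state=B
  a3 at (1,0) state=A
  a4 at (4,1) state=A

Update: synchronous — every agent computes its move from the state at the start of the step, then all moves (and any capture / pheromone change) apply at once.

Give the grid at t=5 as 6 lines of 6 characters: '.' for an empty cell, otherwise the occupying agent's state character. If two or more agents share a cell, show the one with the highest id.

t=1: a0@(5,2):A a1@(5,5):B a2@(0,0):B a3@(0,1):A a4@(4,1):A
t=2: a0@(5,2):A a1@(5,5):B a2@(0,2):B a3@(0,3):A a4@(4,1):A
t=3: a0@(5,2):A a1@(5,5):B a2@(0,0):B a3@(0,1):A a4@(4,1):A
t=4: a0@(5,2):A a1@(5,5):B a2@(0,2):B a3@(0,3):A a4@(4,1):A
t=5: a0@(5,2):A a1@(5,5):B a2@(0,0):B a3@(0,1):A a4@(4,1):A

BA....
......
......
......
.A....
..A..B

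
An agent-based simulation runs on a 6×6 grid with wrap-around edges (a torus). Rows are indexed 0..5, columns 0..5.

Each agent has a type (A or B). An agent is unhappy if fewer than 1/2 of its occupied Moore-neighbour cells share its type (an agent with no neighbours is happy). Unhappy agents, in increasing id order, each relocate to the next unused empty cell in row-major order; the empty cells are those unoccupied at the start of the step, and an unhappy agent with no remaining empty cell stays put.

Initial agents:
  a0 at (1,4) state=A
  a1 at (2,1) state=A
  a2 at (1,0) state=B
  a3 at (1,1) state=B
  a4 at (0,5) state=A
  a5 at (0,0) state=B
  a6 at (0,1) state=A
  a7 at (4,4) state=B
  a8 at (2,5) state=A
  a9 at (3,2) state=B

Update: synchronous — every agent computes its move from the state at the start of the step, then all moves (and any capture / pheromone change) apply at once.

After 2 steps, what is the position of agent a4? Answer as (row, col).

(1, 5)

t=1: a0@(1,4):A a1@(0,2):A a2@(0,3):B a3@(1,1):B a4@(0,4):A a5@(0,0):B a6@(1,2):A a7@(4,4):B a8@(2,5):A a9@(1,3):B
t=2: a0@(1,4):A a1@(0,1):A a2@(0,5):B a3@(1,0):B a4@(1,5):A a5@(0,0):B a6@(2,0):A a7@(4,4):B a8@(2,5):A a9@(2,1):B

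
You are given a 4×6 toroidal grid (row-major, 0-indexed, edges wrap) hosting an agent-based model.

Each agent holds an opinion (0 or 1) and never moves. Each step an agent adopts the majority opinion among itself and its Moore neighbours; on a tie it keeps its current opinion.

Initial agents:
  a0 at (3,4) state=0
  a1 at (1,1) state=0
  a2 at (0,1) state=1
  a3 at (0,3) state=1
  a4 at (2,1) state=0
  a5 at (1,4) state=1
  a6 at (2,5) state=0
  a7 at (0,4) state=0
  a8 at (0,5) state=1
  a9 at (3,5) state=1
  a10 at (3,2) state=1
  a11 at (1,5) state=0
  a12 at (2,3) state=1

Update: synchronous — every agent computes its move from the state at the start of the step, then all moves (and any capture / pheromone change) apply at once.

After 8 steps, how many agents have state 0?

t=1: a0@(3,4):1 a1@(1,1):0 a2@(0,1):1 a3@(0,3):1 a4@(2,1):0 a5@(1,4):1 a6@(2,5):0 a7@(0,4):1 a8@(0,5):1 a9@(3,5):0 a10@(3,2):1 a11@(1,5):0 a12@(2,3):1
t=2: a0@(3,4):1 a1@(1,1):0 a2@(0,1):1 a3@(0,3):1 a4@(2,1):0 a5@(1,4):1 a6@(2,5):0 a7@(0,4):1 a8@(0,5):1 a9@(3,5):1 a10@(3,2):1 a11@(1,5):1 a12@(2,3):1
t=3: a0@(3,4):1 a1@(1,1):0 a2@(0,1):1 a3@(0,3):1 a4@(2,1):0 a5@(1,4):1 a6@(2,5):1 a7@(0,4):1 a8@(0,5):1 a9@(3,5):1 a10@(3,2):1 a11@(1,5):1 a12@(2,3):1
t=4: (unchanged — steady state)

2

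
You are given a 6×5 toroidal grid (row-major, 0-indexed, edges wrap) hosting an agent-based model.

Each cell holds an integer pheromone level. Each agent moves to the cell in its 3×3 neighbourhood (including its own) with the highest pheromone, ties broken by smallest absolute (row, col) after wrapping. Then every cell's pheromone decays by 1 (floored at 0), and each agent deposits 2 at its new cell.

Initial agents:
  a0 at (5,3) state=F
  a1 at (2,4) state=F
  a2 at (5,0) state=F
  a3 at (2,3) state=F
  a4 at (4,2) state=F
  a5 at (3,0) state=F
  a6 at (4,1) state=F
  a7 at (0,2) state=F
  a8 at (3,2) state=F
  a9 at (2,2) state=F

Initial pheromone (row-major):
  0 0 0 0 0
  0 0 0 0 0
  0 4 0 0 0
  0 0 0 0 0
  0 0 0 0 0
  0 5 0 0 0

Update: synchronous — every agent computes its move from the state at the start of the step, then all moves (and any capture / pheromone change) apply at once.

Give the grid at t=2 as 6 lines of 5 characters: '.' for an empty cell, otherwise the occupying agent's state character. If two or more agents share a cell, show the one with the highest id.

t=1: a0@(0,2) a1@(1,0) a2@(5,1) a3@(1,2) a4@(5,1) a5@(2,1) a6@(5,1) a7@(5,1) a8@(2,1) a9@(2,1) | pheromone: 0 0 2 0 0 / 2 0 2 0 0 / 0 9 0 0 0 / 0 0 0 0 0 / 0 0 0 0 0 / 0 12 0 0 0
t=2: a0@(5,1) a1@(2,1) a2@(5,1) a3@(2,1) a4@(5,1) a5@(2,1) a6@(5,1) a7@(5,1) a8@(2,1) a9@(2,1) | pheromone: 0 0 1 0 0 / 1 0 1 0 0 / 0 18 0 0 0 / 0 0 0 0 0 / 0 0 0 0 0 / 0 21 0 0 0

.....
.....
.F...
.....
.....
.F...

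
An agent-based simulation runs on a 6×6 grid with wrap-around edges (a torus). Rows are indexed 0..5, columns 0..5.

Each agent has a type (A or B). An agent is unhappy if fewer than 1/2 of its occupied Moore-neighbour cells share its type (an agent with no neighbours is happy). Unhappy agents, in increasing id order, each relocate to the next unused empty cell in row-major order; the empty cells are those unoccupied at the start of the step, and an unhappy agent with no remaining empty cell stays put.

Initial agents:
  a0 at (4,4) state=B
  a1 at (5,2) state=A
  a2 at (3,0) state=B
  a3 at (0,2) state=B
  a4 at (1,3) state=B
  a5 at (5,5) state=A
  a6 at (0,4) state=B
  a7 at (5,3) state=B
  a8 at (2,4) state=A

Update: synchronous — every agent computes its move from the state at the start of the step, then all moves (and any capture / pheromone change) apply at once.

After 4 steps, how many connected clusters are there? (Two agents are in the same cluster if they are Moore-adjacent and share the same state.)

3

t=1: a0@(4,4):B a1@(0,0):A a2@(3,0):B a3@(0,2):B a4@(1,3):B a5@(0,1):A a6@(0,4):B a7@(5,3):B a8@(0,3):A
t=2: a0@(4,4):B a1@(0,0):A a2@(3,0):B a3@(0,2):B a4@(1,3):B a5@(0,1):A a6@(0,4):B a7@(5,3):B a8@(0,5):A
t=3: (unchanged — steady state)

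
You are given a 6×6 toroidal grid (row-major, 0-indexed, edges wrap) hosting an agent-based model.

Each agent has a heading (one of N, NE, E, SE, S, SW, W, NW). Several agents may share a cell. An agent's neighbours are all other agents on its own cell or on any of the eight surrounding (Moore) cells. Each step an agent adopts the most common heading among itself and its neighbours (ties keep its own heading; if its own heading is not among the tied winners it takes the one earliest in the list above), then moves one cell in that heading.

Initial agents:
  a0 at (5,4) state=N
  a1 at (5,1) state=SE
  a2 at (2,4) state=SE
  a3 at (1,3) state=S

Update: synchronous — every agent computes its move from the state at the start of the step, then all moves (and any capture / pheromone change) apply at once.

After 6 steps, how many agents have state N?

1

t=1: a0@(4,4):N a1@(0,2):SE a2@(3,5):SE a3@(2,3):S
t=2: a0@(3,4):N a1@(1,3):SE a2@(4,0):SE a3@(3,3):S
t=3: a0@(2,4):N a1@(2,4):SE a2@(5,1):SE a3@(4,3):S
t=4: a0@(1,4):N a1@(3,5):SE a2@(0,2):SE a3@(5,3):S
t=5: a0@(0,4):N a1@(4,0):SE a2@(1,3):SE a3@(0,3):S
t=6: a0@(5,4):N a1@(5,1):SE a2@(2,4):SE a3@(1,3):S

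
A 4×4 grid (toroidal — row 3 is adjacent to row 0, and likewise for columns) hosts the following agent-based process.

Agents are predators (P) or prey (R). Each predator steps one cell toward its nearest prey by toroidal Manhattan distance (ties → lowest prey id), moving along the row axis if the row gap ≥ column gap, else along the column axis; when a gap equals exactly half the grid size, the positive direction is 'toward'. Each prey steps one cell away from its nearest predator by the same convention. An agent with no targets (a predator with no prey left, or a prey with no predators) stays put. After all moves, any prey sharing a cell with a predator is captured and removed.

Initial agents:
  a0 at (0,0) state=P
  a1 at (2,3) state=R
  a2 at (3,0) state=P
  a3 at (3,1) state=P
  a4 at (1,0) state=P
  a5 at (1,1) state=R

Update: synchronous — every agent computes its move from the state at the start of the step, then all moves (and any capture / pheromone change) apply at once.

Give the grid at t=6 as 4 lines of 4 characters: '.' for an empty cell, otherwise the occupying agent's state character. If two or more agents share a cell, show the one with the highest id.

t=1: a0@(1,0):P a1@(1,3):R a2@(2,0):P a3@(0,1):P a4@(1,1):P a5@(1,2):R
t=2: a0@(1,3):P a2@(1,0):P a3@(1,1):P a4@(1,2):P
t=3: (unchanged — steady state)

....
PPPP
....
....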